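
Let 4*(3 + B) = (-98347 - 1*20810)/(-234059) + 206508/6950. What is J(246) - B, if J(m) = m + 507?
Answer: 2435003997039/3253420100 ≈ 748.44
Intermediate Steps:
J(m) = 507 + m
B = 14821338261/3253420100 (B = -3 + ((-98347 - 1*20810)/(-234059) + 206508/6950)/4 = -3 + ((-98347 - 20810)*(-1/234059) + 206508*(1/6950))/4 = -3 + (-119157*(-1/234059) + 103254/3475)/4 = -3 + (119157/234059 + 103254/3475)/4 = -3 + (¼)*(24581598561/813355025) = -3 + 24581598561/3253420100 = 14821338261/3253420100 ≈ 4.5556)
J(246) - B = (507 + 246) - 1*14821338261/3253420100 = 753 - 14821338261/3253420100 = 2435003997039/3253420100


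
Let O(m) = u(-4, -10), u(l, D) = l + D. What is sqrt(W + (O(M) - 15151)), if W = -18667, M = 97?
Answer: 2*I*sqrt(8458) ≈ 183.93*I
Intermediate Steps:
u(l, D) = D + l
O(m) = -14 (O(m) = -10 - 4 = -14)
sqrt(W + (O(M) - 15151)) = sqrt(-18667 + (-14 - 15151)) = sqrt(-18667 - 15165) = sqrt(-33832) = 2*I*sqrt(8458)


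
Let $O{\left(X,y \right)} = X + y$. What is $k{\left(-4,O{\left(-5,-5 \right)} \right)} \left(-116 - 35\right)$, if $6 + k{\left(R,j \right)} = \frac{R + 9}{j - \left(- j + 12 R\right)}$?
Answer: $\frac{24613}{28} \approx 879.04$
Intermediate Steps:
$k{\left(R,j \right)} = -6 + \frac{9 + R}{- 12 R + 2 j}$ ($k{\left(R,j \right)} = -6 + \frac{R + 9}{j - \left(- j + 12 R\right)} = -6 + \frac{9 + R}{j - \left(- j + 12 R\right)} = -6 + \frac{9 + R}{- 12 R + 2 j}$)
$k{\left(-4,O{\left(-5,-5 \right)} \right)} \left(-116 - 35\right) = \frac{-9 - -292 + 12 \left(-5 - 5\right)}{2 \left(- (-5 - 5) + 6 \left(-4\right)\right)} \left(-116 - 35\right) = \frac{-9 + 292 + 12 \left(-10\right)}{2 \left(\left(-1\right) \left(-10\right) - 24\right)} \left(-151\right) = \frac{-9 + 292 - 120}{2 \left(10 - 24\right)} \left(-151\right) = \frac{1}{2} \frac{1}{-14} \cdot 163 \left(-151\right) = \frac{1}{2} \left(- \frac{1}{14}\right) 163 \left(-151\right) = \left(- \frac{163}{28}\right) \left(-151\right) = \frac{24613}{28}$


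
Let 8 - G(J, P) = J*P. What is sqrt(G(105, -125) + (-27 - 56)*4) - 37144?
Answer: -37144 + sqrt(12801) ≈ -37031.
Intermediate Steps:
G(J, P) = 8 - J*P
sqrt(G(105, -125) + (-27 - 56)*4) - 37144 = sqrt((8 - 1*105*(-125)) + (-27 - 56)*4) - 37144 = sqrt((8 + 13125) - 83*4) - 37144 = sqrt(13133 - 332) - 37144 = sqrt(12801) - 37144 = -37144 + sqrt(12801)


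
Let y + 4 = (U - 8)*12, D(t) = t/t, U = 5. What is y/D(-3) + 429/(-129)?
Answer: -1863/43 ≈ -43.326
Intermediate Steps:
D(t) = 1
y = -40 (y = -4 + (5 - 8)*12 = -4 - 3*12 = -4 - 36 = -40)
y/D(-3) + 429/(-129) = -40/1 + 429/(-129) = -40*1 + 429*(-1/129) = -40 - 143/43 = -1863/43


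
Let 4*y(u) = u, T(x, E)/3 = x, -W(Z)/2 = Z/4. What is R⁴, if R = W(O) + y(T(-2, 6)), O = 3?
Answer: 81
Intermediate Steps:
W(Z) = -Z/2 (W(Z) = -2*Z/4 = -Z/2)
T(x, E) = 3*x
y(u) = u/4
R = -3 (R = -½*3 + (3*(-2))/4 = -3/2 + (¼)*(-6) = -3/2 - 3/2 = -3)
R⁴ = (-3)⁴ = 81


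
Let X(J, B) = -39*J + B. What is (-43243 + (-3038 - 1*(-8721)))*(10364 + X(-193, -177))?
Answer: -665337840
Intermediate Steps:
X(J, B) = B - 39*J
(-43243 + (-3038 - 1*(-8721)))*(10364 + X(-193, -177)) = (-43243 + (-3038 - 1*(-8721)))*(10364 + (-177 - 39*(-193))) = (-43243 + (-3038 + 8721))*(10364 + (-177 + 7527)) = (-43243 + 5683)*(10364 + 7350) = -37560*17714 = -665337840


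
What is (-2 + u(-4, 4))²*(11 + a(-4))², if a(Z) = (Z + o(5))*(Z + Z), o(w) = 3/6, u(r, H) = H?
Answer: 6084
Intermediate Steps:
o(w) = ½ (o(w) = 3*(⅙) = ½)
a(Z) = 2*Z*(½ + Z) (a(Z) = (Z + ½)*(Z + Z) = (½ + Z)*(2*Z) = 2*Z*(½ + Z))
(-2 + u(-4, 4))²*(11 + a(-4))² = (-2 + 4)²*(11 - 4*(1 + 2*(-4)))² = 2²*(11 - 4*(1 - 8))² = 4*(11 - 4*(-7))² = 4*(11 + 28)² = 4*39² = 4*1521 = 6084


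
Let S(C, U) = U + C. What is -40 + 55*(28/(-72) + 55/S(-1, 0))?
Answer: -55555/18 ≈ -3086.4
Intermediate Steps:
S(C, U) = C + U
-40 + 55*(28/(-72) + 55/S(-1, 0)) = -40 + 55*(28/(-72) + 55/(-1 + 0)) = -40 + 55*(28*(-1/72) + 55/(-1)) = -40 + 55*(-7/18 + 55*(-1)) = -40 + 55*(-7/18 - 55) = -40 + 55*(-997/18) = -40 - 54835/18 = -55555/18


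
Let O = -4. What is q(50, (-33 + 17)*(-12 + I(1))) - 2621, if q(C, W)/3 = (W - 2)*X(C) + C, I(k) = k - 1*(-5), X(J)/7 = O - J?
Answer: -109067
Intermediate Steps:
X(J) = -28 - 7*J (X(J) = 7*(-4 - J) = -28 - 7*J)
I(k) = 5 + k (I(k) = k + 5 = 5 + k)
q(C, W) = 3*C + 3*(-28 - 7*C)*(-2 + W) (q(C, W) = 3*((W - 2)*(-28 - 7*C) + C) = 3*((-2 + W)*(-28 - 7*C) + C) = 3*((-28 - 7*C)*(-2 + W) + C) = 3*(C + (-28 - 7*C)*(-2 + W)) = 3*C + 3*(-28 - 7*C)*(-2 + W))
q(50, (-33 + 17)*(-12 + I(1))) - 2621 = (168 + 45*50 - 21*(-33 + 17)*(-12 + (5 + 1))*(4 + 50)) - 2621 = (168 + 2250 - 21*(-16*(-12 + 6))*54) - 2621 = (168 + 2250 - 21*(-16*(-6))*54) - 2621 = (168 + 2250 - 21*96*54) - 2621 = (168 + 2250 - 108864) - 2621 = -106446 - 2621 = -109067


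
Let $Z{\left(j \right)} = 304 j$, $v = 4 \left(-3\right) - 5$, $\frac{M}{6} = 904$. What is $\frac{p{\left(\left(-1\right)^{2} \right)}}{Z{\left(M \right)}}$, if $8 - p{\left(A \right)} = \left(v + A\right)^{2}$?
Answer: $- \frac{31}{206112} \approx -0.0001504$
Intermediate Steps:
$M = 5424$ ($M = 6 \cdot 904 = 5424$)
$v = -17$ ($v = -12 - 5 = -17$)
$p{\left(A \right)} = 8 - \left(-17 + A\right)^{2}$
$\frac{p{\left(\left(-1\right)^{2} \right)}}{Z{\left(M \right)}} = \frac{8 - \left(-17 + \left(-1\right)^{2}\right)^{2}}{304 \cdot 5424} = \frac{8 - \left(-17 + 1\right)^{2}}{1648896} = \left(8 - \left(-16\right)^{2}\right) \frac{1}{1648896} = \left(8 - 256\right) \frac{1}{1648896} = \left(-248\right) \frac{1}{1648896} = - \frac{31}{206112}$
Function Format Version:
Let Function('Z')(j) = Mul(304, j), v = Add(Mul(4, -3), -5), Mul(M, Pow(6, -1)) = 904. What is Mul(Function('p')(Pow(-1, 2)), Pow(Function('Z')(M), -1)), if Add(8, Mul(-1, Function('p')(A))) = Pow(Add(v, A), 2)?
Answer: Rational(-31, 206112) ≈ -0.00015040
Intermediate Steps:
M = 5424 (M = Mul(6, 904) = 5424)
v = -17 (v = Add(-12, -5) = -17)
Function('p')(A) = Add(8, Mul(-1, Pow(Add(-17, A), 2)))
Mul(Function('p')(Pow(-1, 2)), Pow(Function('Z')(M), -1)) = Mul(Add(8, Mul(-1, Pow(Add(-17, Pow(-1, 2)), 2))), Pow(Mul(304, 5424), -1)) = Mul(Add(8, Mul(-1, Pow(Add(-17, 1), 2))), Pow(1648896, -1)) = Mul(Add(8, Mul(-1, Pow(-16, 2))), Rational(1, 1648896)) = Mul(Add(8, Mul(-1, 256)), Rational(1, 1648896)) = Mul(Add(8, -256), Rational(1, 1648896)) = Mul(-248, Rational(1, 1648896)) = Rational(-31, 206112)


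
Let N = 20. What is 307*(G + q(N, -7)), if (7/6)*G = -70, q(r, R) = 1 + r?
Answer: -11973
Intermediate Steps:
G = -60 (G = (6/7)*(-70) = -60)
307*(G + q(N, -7)) = 307*(-60 + (1 + 20)) = 307*(-60 + 21) = 307*(-39) = -11973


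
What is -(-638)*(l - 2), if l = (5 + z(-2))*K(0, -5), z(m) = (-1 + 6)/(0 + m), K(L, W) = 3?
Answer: 3509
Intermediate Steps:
z(m) = 5/m
l = 15/2 (l = (5 + 5/(-2))*3 = (5 + 5*(-1/2))*3 = (5 - 5/2)*3 = (5/2)*3 = 15/2 ≈ 7.5000)
-(-638)*(l - 2) = -(-638)*(15/2 - 2) = -(-638)*11/2 = -58*(-121/2) = 3509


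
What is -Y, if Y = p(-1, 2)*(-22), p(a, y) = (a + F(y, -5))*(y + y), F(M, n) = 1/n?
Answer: -528/5 ≈ -105.60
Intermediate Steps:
F(M, n) = 1/n
p(a, y) = 2*y*(-⅕ + a) (p(a, y) = (a + 1/(-5))*(y + y) = (a - ⅕)*(2*y) = (-⅕ + a)*(2*y) = 2*y*(-⅕ + a))
Y = 528/5 (Y = ((⅖)*2*(-1 + 5*(-1)))*(-22) = ((⅖)*2*(-1 - 5))*(-22) = ((⅖)*2*(-6))*(-22) = -24/5*(-22) = 528/5 ≈ 105.60)
-Y = -1*528/5 = -528/5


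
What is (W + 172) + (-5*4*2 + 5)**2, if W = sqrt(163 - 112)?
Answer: 1397 + sqrt(51) ≈ 1404.1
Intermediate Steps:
W = sqrt(51) ≈ 7.1414
(W + 172) + (-5*4*2 + 5)**2 = (sqrt(51) + 172) + (-5*4*2 + 5)**2 = (172 + sqrt(51)) + (-20*2 + 5)**2 = (172 + sqrt(51)) + (-40 + 5)**2 = (172 + sqrt(51)) + (-35)**2 = (172 + sqrt(51)) + 1225 = 1397 + sqrt(51)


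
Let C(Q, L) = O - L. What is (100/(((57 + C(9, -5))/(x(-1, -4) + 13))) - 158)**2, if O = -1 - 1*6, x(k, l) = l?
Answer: 2427364/121 ≈ 20061.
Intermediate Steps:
O = -7 (O = -1 - 6 = -7)
C(Q, L) = -7 - L
(100/(((57 + C(9, -5))/(x(-1, -4) + 13))) - 158)**2 = (100/(((57 + (-7 - 1*(-5)))/(-4 + 13))) - 158)**2 = (100/(((57 + (-7 + 5))/9)) - 158)**2 = (100/(((57 - 2)*(1/9))) - 158)**2 = (100/((55*(1/9))) - 158)**2 = (100/(55/9) - 158)**2 = (100*(9/55) - 158)**2 = (180/11 - 158)**2 = (-1558/11)**2 = 2427364/121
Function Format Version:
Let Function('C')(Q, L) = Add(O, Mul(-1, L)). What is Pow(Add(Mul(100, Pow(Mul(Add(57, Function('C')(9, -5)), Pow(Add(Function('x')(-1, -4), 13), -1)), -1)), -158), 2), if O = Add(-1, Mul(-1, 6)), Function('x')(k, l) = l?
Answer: Rational(2427364, 121) ≈ 20061.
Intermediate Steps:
O = -7 (O = Add(-1, -6) = -7)
Function('C')(Q, L) = Add(-7, Mul(-1, L))
Pow(Add(Mul(100, Pow(Mul(Add(57, Function('C')(9, -5)), Pow(Add(Function('x')(-1, -4), 13), -1)), -1)), -158), 2) = Pow(Add(Mul(100, Pow(Mul(Add(57, Add(-7, Mul(-1, -5))), Pow(Add(-4, 13), -1)), -1)), -158), 2) = Pow(Add(Mul(100, Pow(Mul(Add(57, Add(-7, 5)), Pow(9, -1)), -1)), -158), 2) = Pow(Add(Mul(100, Pow(Mul(Add(57, -2), Rational(1, 9)), -1)), -158), 2) = Pow(Add(Mul(100, Pow(Mul(55, Rational(1, 9)), -1)), -158), 2) = Pow(Add(Mul(100, Pow(Rational(55, 9), -1)), -158), 2) = Pow(Add(Mul(100, Rational(9, 55)), -158), 2) = Pow(Add(Rational(180, 11), -158), 2) = Pow(Rational(-1558, 11), 2) = Rational(2427364, 121)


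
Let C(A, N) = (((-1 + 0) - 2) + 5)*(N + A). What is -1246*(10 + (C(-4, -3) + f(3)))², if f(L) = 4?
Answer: 0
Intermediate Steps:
C(A, N) = 2*A + 2*N (C(A, N) = ((-1 - 2) + 5)*(A + N) = (-3 + 5)*(A + N) = 2*(A + N) = 2*A + 2*N)
-1246*(10 + (C(-4, -3) + f(3)))² = -1246*(10 + ((2*(-4) + 2*(-3)) + 4))² = -1246*(10 + ((-8 - 6) + 4))² = -1246*(10 + (-14 + 4))² = -1246*(10 - 10)² = -1246*0² = -1246*0 = 0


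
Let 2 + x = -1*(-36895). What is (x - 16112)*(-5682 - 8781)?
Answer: -300555603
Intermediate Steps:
x = 36893 (x = -2 - 1*(-36895) = -2 + 36895 = 36893)
(x - 16112)*(-5682 - 8781) = (36893 - 16112)*(-5682 - 8781) = 20781*(-14463) = -300555603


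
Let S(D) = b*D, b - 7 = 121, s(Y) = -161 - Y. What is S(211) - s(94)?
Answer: 27263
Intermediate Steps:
b = 128 (b = 7 + 121 = 128)
S(D) = 128*D
S(211) - s(94) = 128*211 - (-161 - 1*94) = 27008 - (-161 - 94) = 27008 - 1*(-255) = 27008 + 255 = 27263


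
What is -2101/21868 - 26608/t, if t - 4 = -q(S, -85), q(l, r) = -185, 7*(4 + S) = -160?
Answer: -7561829/53676 ≈ -140.88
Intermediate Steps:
S = -188/7 (S = -4 + (1/7)*(-160) = -4 - 160/7 = -188/7 ≈ -26.857)
t = 189 (t = 4 - 1*(-185) = 4 + 185 = 189)
-2101/21868 - 26608/t = -2101/21868 - 26608/189 = -2101*1/21868 - 26608*1/189 = -191/1988 - 26608/189 = -7561829/53676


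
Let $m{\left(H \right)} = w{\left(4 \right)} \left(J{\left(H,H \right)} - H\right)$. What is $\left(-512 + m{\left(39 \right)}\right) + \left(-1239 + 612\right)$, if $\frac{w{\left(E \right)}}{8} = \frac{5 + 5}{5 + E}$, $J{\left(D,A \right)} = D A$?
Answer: $\frac{36103}{3} \approx 12034.0$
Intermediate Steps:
$J{\left(D,A \right)} = A D$
$w{\left(E \right)} = \frac{80}{5 + E}$ ($w{\left(E \right)} = 8 \frac{5 + 5}{5 + E} = 8 \frac{10}{5 + E} = \frac{80}{5 + E}$)
$m{\left(H \right)} = - \frac{80 H}{9} + \frac{80 H^{2}}{9}$ ($m{\left(H \right)} = \frac{80}{5 + 4} \left(H H - H\right) = \frac{80}{9} \left(H^{2} - H\right) = 80 \cdot \frac{1}{9} \left(H^{2} - H\right) = \frac{80 \left(H^{2} - H\right)}{9} = - \frac{80 H}{9} + \frac{80 H^{2}}{9}$)
$\left(-512 + m{\left(39 \right)}\right) + \left(-1239 + 612\right) = \left(-512 + \frac{80}{9} \cdot 39 \left(-1 + 39\right)\right) + \left(-1239 + 612\right) = \left(-512 + \frac{80}{9} \cdot 39 \cdot 38\right) - 627 = \left(-512 + \frac{39520}{3}\right) - 627 = \frac{37984}{3} - 627 = \frac{36103}{3}$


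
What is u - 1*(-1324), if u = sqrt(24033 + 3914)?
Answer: 1324 + sqrt(27947) ≈ 1491.2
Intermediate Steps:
u = sqrt(27947) ≈ 167.17
u - 1*(-1324) = sqrt(27947) - 1*(-1324) = sqrt(27947) + 1324 = 1324 + sqrt(27947)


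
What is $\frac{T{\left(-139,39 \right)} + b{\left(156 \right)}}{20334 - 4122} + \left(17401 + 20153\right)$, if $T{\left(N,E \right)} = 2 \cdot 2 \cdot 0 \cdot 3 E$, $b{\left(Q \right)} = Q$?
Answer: $\frac{50735467}{1351} \approx 37554.0$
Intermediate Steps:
$T{\left(N,E \right)} = 0$ ($T{\left(N,E \right)} = 2 \cdot 0 \cdot 3 E = 2 \cdot 0 E = 0 E = 0$)
$\frac{T{\left(-139,39 \right)} + b{\left(156 \right)}}{20334 - 4122} + \left(17401 + 20153\right) = \frac{0 + 156}{20334 - 4122} + \left(17401 + 20153\right) = \frac{156}{16212} + 37554 = 156 \cdot \frac{1}{16212} + 37554 = \frac{13}{1351} + 37554 = \frac{50735467}{1351}$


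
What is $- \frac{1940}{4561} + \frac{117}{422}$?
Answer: $- \frac{285043}{1924742} \approx -0.14809$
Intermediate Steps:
$- \frac{1940}{4561} + \frac{117}{422} = - \frac{285043}{1924742}$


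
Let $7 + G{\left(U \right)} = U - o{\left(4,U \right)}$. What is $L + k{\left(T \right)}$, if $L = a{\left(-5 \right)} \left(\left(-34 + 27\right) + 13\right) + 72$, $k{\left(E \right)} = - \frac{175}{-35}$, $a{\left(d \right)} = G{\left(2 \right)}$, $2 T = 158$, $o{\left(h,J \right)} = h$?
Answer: $23$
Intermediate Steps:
$T = 79$ ($T = \frac{1}{2} \cdot 158 = 79$)
$G{\left(U \right)} = -11 + U$ ($G{\left(U \right)} = -7 + \left(U - 4\right) = -7 + \left(-4 + U\right) = -11 + U$)
$a{\left(d \right)} = -9$ ($a{\left(d \right)} = -11 + 2 = -9$)
$k{\left(E \right)} = 5$ ($k{\left(E \right)} = \left(-175\right) \left(- \frac{1}{35}\right) = 5$)
$L = 18$ ($L = - 9 \left(\left(-34 + 27\right) + 13\right) + 72 = - 9 \left(-7 + 13\right) + 72 = \left(-9\right) 6 + 72 = -54 + 72 = 18$)
$L + k{\left(T \right)} = 18 + 5 = 23$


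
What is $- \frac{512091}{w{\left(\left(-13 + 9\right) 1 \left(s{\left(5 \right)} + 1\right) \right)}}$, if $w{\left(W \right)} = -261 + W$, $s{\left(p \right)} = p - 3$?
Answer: $\frac{170697}{91} \approx 1875.8$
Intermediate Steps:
$s{\left(p \right)} = -3 + p$
$- \frac{512091}{w{\left(\left(-13 + 9\right) 1 \left(s{\left(5 \right)} + 1\right) \right)}} = - \frac{512091}{-261 + \left(-13 + 9\right) 1 \left(\left(-3 + 5\right) + 1\right)} = - \frac{512091}{-261 - 4 \cdot 1 \left(2 + 1\right)} = - \frac{512091}{-261 - 4 \cdot 1 \cdot 3} = - \frac{512091}{-261 - 12} = - \frac{512091}{-273} = \left(-512091\right) \left(- \frac{1}{273}\right) = \frac{170697}{91}$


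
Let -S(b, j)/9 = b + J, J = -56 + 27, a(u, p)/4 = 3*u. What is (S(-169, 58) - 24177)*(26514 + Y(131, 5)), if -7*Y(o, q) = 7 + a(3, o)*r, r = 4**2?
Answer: -4143410925/7 ≈ -5.9192e+8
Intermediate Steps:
a(u, p) = 12*u (a(u, p) = 4*(3*u) = 12*u)
r = 16
J = -29
Y(o, q) = -583/7 (Y(o, q) = -(7 + (12*3)*16)/7 = -(7 + 36*16)/7 = -(7 + 576)/7 = -1/7*583 = -583/7)
S(b, j) = 261 - 9*b (S(b, j) = -9*(b - 29) = -9*(-29 + b) = 261 - 9*b)
(S(-169, 58) - 24177)*(26514 + Y(131, 5)) = ((261 - 9*(-169)) - 24177)*(26514 - 583/7) = ((261 + 1521) - 24177)*(185015/7) = (1782 - 24177)*(185015/7) = -22395*185015/7 = -4143410925/7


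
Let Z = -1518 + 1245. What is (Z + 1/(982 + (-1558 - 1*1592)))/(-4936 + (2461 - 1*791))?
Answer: 591865/7080688 ≈ 0.083589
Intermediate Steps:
Z = -273
(Z + 1/(982 + (-1558 - 1*1592)))/(-4936 + (2461 - 1*791)) = (-273 + 1/(982 + (-1558 - 1*1592)))/(-4936 + (2461 - 1*791)) = (-273 + 1/(982 + (-1558 - 1592)))/(-4936 + (2461 - 791)) = (-273 + 1/(982 - 3150))/(-4936 + 1670) = (-273 + 1/(-2168))/(-3266) = (-273 - 1/2168)*(-1/3266) = -591865/2168*(-1/3266) = 591865/7080688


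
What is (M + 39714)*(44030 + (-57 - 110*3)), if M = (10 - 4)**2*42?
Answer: 1799226318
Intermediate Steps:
M = 1512 (M = 6**2*42 = 36*42 = 1512)
(M + 39714)*(44030 + (-57 - 110*3)) = (1512 + 39714)*(44030 + (-57 - 110*3)) = 41226*(44030 + (-57 - 330)) = 41226*(44030 - 387) = 41226*43643 = 1799226318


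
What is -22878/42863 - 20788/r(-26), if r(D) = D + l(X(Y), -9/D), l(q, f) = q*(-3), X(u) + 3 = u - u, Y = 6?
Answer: 890647118/728671 ≈ 1222.3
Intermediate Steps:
X(u) = -3 (X(u) = -3 + (u - u) = -3 + 0 = -3)
l(q, f) = -3*q
r(D) = 9 + D (r(D) = D - 3*(-3) = D + 9 = 9 + D)
-22878/42863 - 20788/r(-26) = -22878/42863 - 20788/(9 - 26) = -22878*1/42863 - 20788/(-17) = -22878/42863 - 20788*(-1/17) = -22878/42863 + 20788/17 = 890647118/728671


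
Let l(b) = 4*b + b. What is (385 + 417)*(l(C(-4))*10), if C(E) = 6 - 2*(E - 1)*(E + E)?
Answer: -2967400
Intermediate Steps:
C(E) = 6 - 4*E*(-1 + E) (C(E) = 6 - 2*(-1 + E)*2*E = 6 - 4*E*(-1 + E))
l(b) = 5*b
(385 + 417)*(l(C(-4))*10) = (385 + 417)*((5*(6 - 4*(-4)² + 4*(-4)))*10) = 802*((5*(6 - 4*16 - 16))*10) = 802*((5*(6 - 64 - 16))*10) = 802*((5*(-74))*10) = 802*(-370*10) = 802*(-3700) = -2967400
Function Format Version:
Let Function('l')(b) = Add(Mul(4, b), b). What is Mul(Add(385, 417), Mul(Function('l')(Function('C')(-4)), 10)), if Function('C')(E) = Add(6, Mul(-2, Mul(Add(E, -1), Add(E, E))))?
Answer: -2967400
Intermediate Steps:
Function('C')(E) = Add(6, Mul(-4, E, Add(-1, E))) (Function('C')(E) = Add(6, Mul(-2, Mul(Add(-1, E), Mul(2, E)))) = Add(6, Mul(-2, Mul(2, E, Add(-1, E)))) = Add(6, Mul(-4, E, Add(-1, E))))
Function('l')(b) = Mul(5, b)
Mul(Add(385, 417), Mul(Function('l')(Function('C')(-4)), 10)) = Mul(Add(385, 417), Mul(Mul(5, Add(6, Mul(-4, Pow(-4, 2)), Mul(4, -4))), 10)) = Mul(802, Mul(Mul(5, Add(6, Mul(-4, 16), -16)), 10)) = Mul(802, Mul(Mul(5, Add(6, -64, -16)), 10)) = Mul(802, Mul(Mul(5, -74), 10)) = Mul(802, Mul(-370, 10)) = Mul(802, -3700) = -2967400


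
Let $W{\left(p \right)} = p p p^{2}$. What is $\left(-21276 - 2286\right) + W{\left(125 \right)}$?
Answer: $244117063$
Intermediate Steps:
$W{\left(p \right)} = p^{4}$ ($W{\left(p \right)} = p^{2} p^{2} = p^{4}$)
$\left(-21276 - 2286\right) + W{\left(125 \right)} = \left(-21276 - 2286\right) + 125^{4} = -23562 + 244140625 = 244117063$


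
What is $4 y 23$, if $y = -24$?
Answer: $-2208$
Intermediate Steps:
$4 y 23 = 4 \left(-24\right) 23 = \left(-96\right) 23 = -2208$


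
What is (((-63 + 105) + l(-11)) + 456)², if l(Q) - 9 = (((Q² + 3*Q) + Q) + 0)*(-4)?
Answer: 39601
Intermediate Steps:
l(Q) = 9 - 16*Q - 4*Q² (l(Q) = 9 + (((Q² + 3*Q) + Q) + 0)*(-4) = 9 + ((Q² + 4*Q) + 0)*(-4) = 9 + (Q² + 4*Q)*(-4) = 9 + (-16*Q - 4*Q²) = 9 - 16*Q - 4*Q²)
(((-63 + 105) + l(-11)) + 456)² = (((-63 + 105) + (9 - 16*(-11) - 4*(-11)²)) + 456)² = ((42 + (9 + 176 - 4*121)) + 456)² = ((42 + (9 + 176 - 484)) + 456)² = ((42 - 299) + 456)² = (-257 + 456)² = 199² = 39601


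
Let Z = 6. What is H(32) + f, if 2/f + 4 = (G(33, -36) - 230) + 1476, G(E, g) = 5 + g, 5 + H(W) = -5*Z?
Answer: -42383/1211 ≈ -34.998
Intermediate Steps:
H(W) = -35 (H(W) = -5 - 5*6 = -5 - 30 = -35)
f = 2/1211 (f = 2/(-4 + (((5 - 36) - 230) + 1476)) = 2/(-4 + ((-31 - 230) + 1476)) = 2/(-4 + (-261 + 1476)) = 2/(-4 + 1215) = 2/1211 ≈ 0.0016515)
H(32) + f = -35 + 2/1211 = -42383/1211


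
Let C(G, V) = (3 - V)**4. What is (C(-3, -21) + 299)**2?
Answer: 110273805625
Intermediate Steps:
(C(-3, -21) + 299)**2 = ((-3 - 21)**4 + 299)**2 = ((-24)**4 + 299)**2 = (331776 + 299)**2 = 332075**2 = 110273805625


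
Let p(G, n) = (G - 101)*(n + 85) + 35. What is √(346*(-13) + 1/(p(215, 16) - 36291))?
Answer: I*√2753525229614/24742 ≈ 67.067*I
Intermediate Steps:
p(G, n) = 35 + (-101 + G)*(85 + n) (p(G, n) = (-101 + G)*(85 + n) + 35 = 35 + (-101 + G)*(85 + n))
√(346*(-13) + 1/(p(215, 16) - 36291)) = √(346*(-13) + 1/((-8550 - 101*16 + 85*215 + 215*16) - 36291)) = √(-4498 + 1/((-8550 - 1616 + 18275 + 3440) - 36291)) = √(-4498 + 1/(11549 - 36291)) = √(-4498 + 1/(-24742)) = √(-4498 - 1/24742) = √(-111289517/24742) = I*√2753525229614/24742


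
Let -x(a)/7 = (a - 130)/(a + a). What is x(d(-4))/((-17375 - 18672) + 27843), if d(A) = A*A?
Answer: -57/18752 ≈ -0.0030397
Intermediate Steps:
d(A) = A²
x(a) = -7*(-130 + a)/(2*a) (x(a) = -7*(a - 130)/(a + a) = -7*(-130 + a)/(2*a))
x(d(-4))/((-17375 - 18672) + 27843) = (-7/2 + 455/((-4)²))/((-17375 - 18672) + 27843) = (-7/2 + 455/16)/(-36047 + 27843) = (-7/2 + 455*(1/16))/(-8204) = (-7/2 + 455/16)*(-1/8204) = (399/16)*(-1/8204) = -57/18752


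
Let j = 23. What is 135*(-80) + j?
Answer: -10777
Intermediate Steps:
135*(-80) + j = 135*(-80) + 23 = -10800 + 23 = -10777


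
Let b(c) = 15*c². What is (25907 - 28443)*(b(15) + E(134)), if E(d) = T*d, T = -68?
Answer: 14549032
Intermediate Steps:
E(d) = -68*d
(25907 - 28443)*(b(15) + E(134)) = (25907 - 28443)*(15*15² - 68*134) = -2536*(15*225 - 9112) = -2536*(3375 - 9112) = -2536*(-5737) = 14549032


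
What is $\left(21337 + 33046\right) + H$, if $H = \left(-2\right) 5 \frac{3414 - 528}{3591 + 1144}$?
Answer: $\frac{51494929}{947} \approx 54377.0$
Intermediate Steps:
$H = - \frac{5772}{947}$ ($H = - 10 \cdot \frac{2886}{4735} = - 10 \cdot 2886 \cdot \frac{1}{4735} = \left(-10\right) \frac{2886}{4735} = - \frac{5772}{947} \approx -6.095$)
$\left(21337 + 33046\right) + H = \left(21337 + 33046\right) - \frac{5772}{947} = 54383 - \frac{5772}{947} = \frac{51494929}{947}$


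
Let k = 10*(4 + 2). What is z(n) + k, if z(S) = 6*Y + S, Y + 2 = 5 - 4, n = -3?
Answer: 51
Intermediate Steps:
k = 60 (k = 10*6 = 60)
Y = -1 (Y = -2 + (5 - 4) = -2 + 1 = -1)
z(S) = -6 + S (z(S) = 6*(-1) + S = -6 + S)
z(n) + k = (-6 - 3) + 60 = -9 + 60 = 51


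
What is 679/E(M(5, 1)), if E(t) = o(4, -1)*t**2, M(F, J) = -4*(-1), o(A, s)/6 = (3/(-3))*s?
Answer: 679/96 ≈ 7.0729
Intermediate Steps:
o(A, s) = -6*s (o(A, s) = 6*((3/(-3))*s) = 6*((3*(-1/3))*s) = 6*(-s) = -6*s)
M(F, J) = 4
E(t) = 6*t**2 (E(t) = (-6*(-1))*t**2 = 6*t**2)
679/E(M(5, 1)) = 679/((6*4**2)) = 679/((6*16)) = 679/96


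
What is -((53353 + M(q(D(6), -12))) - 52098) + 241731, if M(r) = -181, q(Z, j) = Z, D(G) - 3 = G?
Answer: 240657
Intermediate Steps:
D(G) = 3 + G
-((53353 + M(q(D(6), -12))) - 52098) + 241731 = -((53353 - 181) - 52098) + 241731 = -(53172 - 52098) + 241731 = -1*1074 + 241731 = -1074 + 241731 = 240657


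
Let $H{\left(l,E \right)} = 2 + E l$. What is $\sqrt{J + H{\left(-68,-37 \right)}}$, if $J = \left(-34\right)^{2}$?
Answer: $\sqrt{3674} \approx 60.614$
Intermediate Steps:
$J = 1156$
$\sqrt{J + H{\left(-68,-37 \right)}} = \sqrt{1156 + \left(2 - -2516\right)} = \sqrt{1156 + \left(2 + 2516\right)} = \sqrt{1156 + 2518} = \sqrt{3674}$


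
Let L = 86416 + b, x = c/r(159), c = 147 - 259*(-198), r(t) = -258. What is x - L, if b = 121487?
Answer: -17896801/86 ≈ -2.0810e+5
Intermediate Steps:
c = 51429 (c = 147 + 51282 = 51429)
x = -17143/86 (x = 51429/(-258) = 51429*(-1/258) = -17143/86 ≈ -199.34)
L = 207903 (L = 86416 + 121487 = 207903)
x - L = -17143/86 - 1*207903 = -17143/86 - 207903 = -17896801/86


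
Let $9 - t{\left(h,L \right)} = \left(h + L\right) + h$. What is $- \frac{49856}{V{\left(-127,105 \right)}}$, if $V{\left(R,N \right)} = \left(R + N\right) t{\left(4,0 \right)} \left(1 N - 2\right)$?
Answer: $\frac{24928}{1133} \approx 22.002$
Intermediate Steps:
$t{\left(h,L \right)} = 9 - L - 2 h$ ($t{\left(h,L \right)} = 9 - \left(\left(h + L\right) + h\right) = 9 - \left(\left(L + h\right) + h\right) = 9 - \left(L + 2 h\right) = 9 - L - 2 h$)
$V{\left(R,N \right)} = \left(-2 + N\right) \left(N + R\right)$ ($V{\left(R,N \right)} = \left(R + N\right) \left(9 - 0 - 8\right) \left(1 N - 2\right) = \left(N + R\right) \left(9 + 0 - 8\right) \left(N - 2\right) = \left(N + R\right) 1 \left(-2 + N\right) = \left(N + R\right) \left(-2 + N\right) = \left(-2 + N\right) \left(N + R\right)$)
$- \frac{49856}{V{\left(-127,105 \right)}} = - \frac{49856}{105^{2} - 210 - -254 + 105 \left(-127\right)} = - \frac{49856}{11025 - 210 + 254 - 13335} = - \frac{49856}{-2266} = \left(-49856\right) \left(- \frac{1}{2266}\right) = \frac{24928}{1133}$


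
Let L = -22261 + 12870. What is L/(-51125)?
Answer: 9391/51125 ≈ 0.18369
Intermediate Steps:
L = -9391
L/(-51125) = -9391/(-51125) = -9391*(-1/51125) = 9391/51125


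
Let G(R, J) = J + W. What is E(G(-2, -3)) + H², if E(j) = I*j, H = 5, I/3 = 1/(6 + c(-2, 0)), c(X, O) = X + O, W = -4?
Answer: 79/4 ≈ 19.750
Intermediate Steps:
c(X, O) = O + X
I = ¾ (I = 3/(6 + (0 - 2)) = 3/(6 - 2) = 3/4 = 3*(¼) = ¾ ≈ 0.75000)
G(R, J) = -4 + J (G(R, J) = J - 4 = -4 + J)
E(j) = 3*j/4
E(G(-2, -3)) + H² = 3*(-4 - 3)/4 + 5² = (¾)*(-7) + 25 = -21/4 + 25 = 79/4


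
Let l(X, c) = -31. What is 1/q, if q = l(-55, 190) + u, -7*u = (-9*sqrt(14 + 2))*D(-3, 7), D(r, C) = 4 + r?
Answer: -7/181 ≈ -0.038674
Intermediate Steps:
u = 36/7 (u = -(-9*sqrt(14 + 2))*(4 - 3)/7 = -(-9*sqrt(16))/7 = -(-9*4)/7 = -(-36)/7 = -1/7*(-36) = 36/7 ≈ 5.1429)
q = -181/7 (q = -31 + 36/7 = -181/7 ≈ -25.857)
1/q = 1/(-181/7) = -7/181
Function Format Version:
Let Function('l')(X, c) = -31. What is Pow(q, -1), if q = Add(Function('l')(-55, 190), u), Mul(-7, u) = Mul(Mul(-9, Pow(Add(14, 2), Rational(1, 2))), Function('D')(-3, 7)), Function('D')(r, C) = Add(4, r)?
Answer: Rational(-7, 181) ≈ -0.038674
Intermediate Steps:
u = Rational(36, 7) (u = Mul(Rational(-1, 7), Mul(Mul(-9, Pow(Add(14, 2), Rational(1, 2))), Add(4, -3))) = Mul(Rational(-1, 7), Mul(Mul(-9, Pow(16, Rational(1, 2))), 1)) = Mul(Rational(-1, 7), Mul(Mul(-9, 4), 1)) = Mul(Rational(-1, 7), Mul(-36, 1)) = Mul(Rational(-1, 7), -36) = Rational(36, 7) ≈ 5.1429)
q = Rational(-181, 7) (q = Add(-31, Rational(36, 7)) = Rational(-181, 7) ≈ -25.857)
Pow(q, -1) = Pow(Rational(-181, 7), -1) = Rational(-7, 181)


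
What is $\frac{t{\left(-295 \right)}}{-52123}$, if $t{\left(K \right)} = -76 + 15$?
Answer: $\frac{61}{52123} \approx 0.0011703$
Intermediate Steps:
$t{\left(K \right)} = -61$
$\frac{t{\left(-295 \right)}}{-52123} = - \frac{61}{-52123} = \left(-61\right) \left(- \frac{1}{52123}\right) = \frac{61}{52123}$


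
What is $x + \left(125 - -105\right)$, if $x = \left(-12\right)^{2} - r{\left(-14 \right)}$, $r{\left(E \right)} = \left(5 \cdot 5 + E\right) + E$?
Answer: $377$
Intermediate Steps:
$r{\left(E \right)} = 25 + 2 E$ ($r{\left(E \right)} = \left(25 + E\right) + E = 25 + 2 E$)
$x = 147$ ($x = \left(-12\right)^{2} - \left(25 + 2 \left(-14\right)\right) = 144 - \left(25 - 28\right) = 144 - -3 = 144 + 3 = 147$)
$x + \left(125 - -105\right) = 147 + \left(125 - -105\right) = 147 + \left(125 + 105\right) = 147 + 230 = 377$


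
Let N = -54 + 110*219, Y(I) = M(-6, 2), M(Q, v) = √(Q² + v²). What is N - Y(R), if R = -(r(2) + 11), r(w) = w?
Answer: 24036 - 2*√10 ≈ 24030.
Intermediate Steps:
R = -13 (R = -(2 + 11) = -1*13 = -13)
Y(I) = 2*√10 (Y(I) = √((-6)² + 2²) = √(36 + 4) = √40 = 2*√10)
N = 24036 (N = -54 + 24090 = 24036)
N - Y(R) = 24036 - 2*√10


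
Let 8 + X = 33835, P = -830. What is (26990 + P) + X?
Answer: 59987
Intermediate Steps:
X = 33827 (X = -8 + 33835 = 33827)
(26990 + P) + X = (26990 - 830) + 33827 = 26160 + 33827 = 59987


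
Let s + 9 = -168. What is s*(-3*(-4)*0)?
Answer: 0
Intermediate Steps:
s = -177 (s = -9 - 168 = -177)
s*(-3*(-4)*0) = -177*(-3*(-4))*0 = -2124*0 = -177*0 = 0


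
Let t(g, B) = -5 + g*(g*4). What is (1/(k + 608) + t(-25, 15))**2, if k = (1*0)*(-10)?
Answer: 2301170675521/369664 ≈ 6.2250e+6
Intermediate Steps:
t(g, B) = -5 + 4*g**2 (t(g, B) = -5 + g*(4*g) = -5 + 4*g**2)
k = 0 (k = 0*(-10) = 0)
(1/(k + 608) + t(-25, 15))**2 = (1/(0 + 608) + (-5 + 4*(-25)**2))**2 = (1/608 + (-5 + 4*625))**2 = (1/608 + (-5 + 2500))**2 = (1/608 + 2495)**2 = (1516961/608)**2 = 2301170675521/369664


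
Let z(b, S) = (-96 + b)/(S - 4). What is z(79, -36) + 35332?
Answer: 1413297/40 ≈ 35332.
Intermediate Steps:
z(b, S) = (-96 + b)/(-4 + S)
z(79, -36) + 35332 = (-96 + 79)/(-4 - 36) + 35332 = -17/(-40) + 35332 = -1/40*(-17) + 35332 = 17/40 + 35332 = 1413297/40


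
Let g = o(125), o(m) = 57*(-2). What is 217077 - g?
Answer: 217191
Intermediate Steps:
o(m) = -114
g = -114
217077 - g = 217077 - 1*(-114) = 217077 + 114 = 217191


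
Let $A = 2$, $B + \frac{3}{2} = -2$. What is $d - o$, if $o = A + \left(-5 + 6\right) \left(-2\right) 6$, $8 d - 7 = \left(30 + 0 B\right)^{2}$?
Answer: $\frac{987}{8} \approx 123.38$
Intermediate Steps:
$B = - \frac{7}{2}$ ($B = - \frac{3}{2} - 2 = - \frac{7}{2} \approx -3.5$)
$d = \frac{907}{8}$ ($d = \frac{7}{8} + \frac{\left(30 + 0 \left(- \frac{7}{2}\right)\right)^{2}}{8} = \frac{7}{8} + \frac{\left(30 + 0\right)^{2}}{8} = \frac{7}{8} + \frac{30^{2}}{8} = \frac{7}{8} + \frac{1}{8} \cdot 900 = \frac{7}{8} + \frac{225}{2} = \frac{907}{8} \approx 113.38$)
$o = -10$ ($o = 2 + \left(-5 + 6\right) \left(-2\right) 6 = 2 + 1 \left(-2\right) 6 = 2 - 12 = -10$)
$d - o = \frac{907}{8} - -10 = \frac{907}{8} + 10 = \frac{987}{8}$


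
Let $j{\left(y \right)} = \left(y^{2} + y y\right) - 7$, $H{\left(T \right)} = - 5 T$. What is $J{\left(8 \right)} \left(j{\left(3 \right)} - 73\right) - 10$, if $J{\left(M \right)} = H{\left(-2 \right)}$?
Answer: $-630$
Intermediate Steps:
$j{\left(y \right)} = -7 + 2 y^{2}$ ($j{\left(y \right)} = \left(y^{2} + y^{2}\right) - 7 = 2 y^{2} - 7 = -7 + 2 y^{2}$)
$J{\left(M \right)} = 10$ ($J{\left(M \right)} = \left(-5\right) \left(-2\right) = 10$)
$J{\left(8 \right)} \left(j{\left(3 \right)} - 73\right) - 10 = 10 \left(\left(-7 + 2 \cdot 3^{2}\right) - 73\right) - 10 = 10 \left(\left(-7 + 2 \cdot 9\right) - 73\right) - 10 = 10 \left(\left(-7 + 18\right) - 73\right) - 10 = 10 \left(11 - 73\right) - 10 = 10 \left(-62\right) - 10 = -620 - 10 = -630$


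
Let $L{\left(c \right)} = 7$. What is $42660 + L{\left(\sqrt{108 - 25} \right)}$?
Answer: $42667$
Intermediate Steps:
$42660 + L{\left(\sqrt{108 - 25} \right)} = 42660 + 7 = 42667$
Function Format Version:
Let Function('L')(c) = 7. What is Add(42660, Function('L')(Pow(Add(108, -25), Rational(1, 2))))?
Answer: 42667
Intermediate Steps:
Add(42660, Function('L')(Pow(Add(108, -25), Rational(1, 2)))) = Add(42660, 7) = 42667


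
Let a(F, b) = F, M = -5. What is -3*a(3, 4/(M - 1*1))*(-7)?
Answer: 63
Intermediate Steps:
-3*a(3, 4/(M - 1*1))*(-7) = -3*3*(-7) = -9*(-7) = 63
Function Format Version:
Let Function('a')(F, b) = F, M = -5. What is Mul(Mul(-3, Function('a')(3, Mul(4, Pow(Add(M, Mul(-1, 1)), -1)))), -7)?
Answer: 63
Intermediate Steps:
Mul(Mul(-3, Function('a')(3, Mul(4, Pow(Add(M, Mul(-1, 1)), -1)))), -7) = Mul(Mul(-3, 3), -7) = Mul(-9, -7) = 63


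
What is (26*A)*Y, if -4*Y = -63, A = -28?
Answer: -11466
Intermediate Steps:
Y = 63/4 (Y = -1/4*(-63) = 63/4 ≈ 15.750)
(26*A)*Y = (26*(-28))*(63/4) = -728*63/4 = -11466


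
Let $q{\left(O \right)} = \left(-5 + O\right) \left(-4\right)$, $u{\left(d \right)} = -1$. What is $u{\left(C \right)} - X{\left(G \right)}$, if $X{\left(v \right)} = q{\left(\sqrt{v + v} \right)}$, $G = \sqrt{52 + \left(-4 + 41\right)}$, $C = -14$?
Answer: $-21 + 4 \sqrt{2} \sqrt[4]{89} \approx -3.6251$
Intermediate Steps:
$q{\left(O \right)} = 20 - 4 O$
$G = \sqrt{89}$ ($G = \sqrt{52 + 37} = \sqrt{89} \approx 9.434$)
$X{\left(v \right)} = 20 - 4 \sqrt{2} \sqrt{v}$ ($X{\left(v \right)} = 20 - 4 \sqrt{v + v} = 20 - 4 \sqrt{2 v} = 20 - 4 \sqrt{2} \sqrt{v}$)
$u{\left(C \right)} - X{\left(G \right)} = -1 - \left(20 - 4 \sqrt{2} \sqrt{\sqrt{89}}\right) = -1 - \left(20 - 4 \sqrt{2} \sqrt[4]{89}\right) = -21 + 4 \sqrt{2} \sqrt[4]{89}$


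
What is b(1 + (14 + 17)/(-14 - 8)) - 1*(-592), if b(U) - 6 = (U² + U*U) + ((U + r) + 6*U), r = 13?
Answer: 73625/121 ≈ 608.47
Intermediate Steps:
b(U) = 19 + 2*U² + 7*U (b(U) = 6 + ((U² + U*U) + ((U + 13) + 6*U)) = 6 + ((U² + U²) + ((13 + U) + 6*U)) = 6 + (2*U² + (13 + 7*U)) = 6 + (13 + 2*U² + 7*U) = 19 + 2*U² + 7*U)
b(1 + (14 + 17)/(-14 - 8)) - 1*(-592) = (19 + 2*(1 + (14 + 17)/(-14 - 8))² + 7*(1 + (14 + 17)/(-14 - 8))) - 1*(-592) = (19 + 2*(1 + 31/(-22))² + 7*(1 + 31/(-22))) + 592 = (19 + 2*(1 + 31*(-1/22))² + 7*(1 + 31*(-1/22))) + 592 = (19 + 2*(1 - 31/22)² + 7*(1 - 31/22)) + 592 = (19 + 2*(-9/22)² + 7*(-9/22)) + 592 = (19 + 2*(81/484) - 63/22) + 592 = (19 + 81/242 - 63/22) + 592 = 1993/121 + 592 = 73625/121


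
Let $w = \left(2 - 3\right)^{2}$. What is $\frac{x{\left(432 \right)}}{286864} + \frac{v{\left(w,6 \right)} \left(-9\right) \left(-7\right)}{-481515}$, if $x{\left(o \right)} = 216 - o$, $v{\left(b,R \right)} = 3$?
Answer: $- \frac{6592689}{5755388290} \approx -0.0011455$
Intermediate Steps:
$w = 1$ ($w = \left(-1\right)^{2} = 1$)
$\frac{x{\left(432 \right)}}{286864} + \frac{v{\left(w,6 \right)} \left(-9\right) \left(-7\right)}{-481515} = \frac{216 - 432}{286864} + \frac{3 \left(-9\right) \left(-7\right)}{-481515} = \left(216 - 432\right) \frac{1}{286864} + \left(-27\right) \left(-7\right) \left(- \frac{1}{481515}\right) = \left(-216\right) \frac{1}{286864} + 189 \left(- \frac{1}{481515}\right) = - \frac{27}{35858} - \frac{63}{160505} = - \frac{6592689}{5755388290}$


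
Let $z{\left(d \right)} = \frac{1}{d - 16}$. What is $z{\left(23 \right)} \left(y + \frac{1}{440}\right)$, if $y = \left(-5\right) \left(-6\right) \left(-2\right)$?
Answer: $- \frac{26399}{3080} \approx -8.5711$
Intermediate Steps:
$y = -60$ ($y = 30 \left(-2\right) = -60$)
$z{\left(d \right)} = \frac{1}{-16 + d}$
$z{\left(23 \right)} \left(y + \frac{1}{440}\right) = \frac{-60 + \frac{1}{440}}{-16 + 23} = \frac{-60 + \frac{1}{440}}{7} = \frac{1}{7} \left(- \frac{26399}{440}\right) = - \frac{26399}{3080}$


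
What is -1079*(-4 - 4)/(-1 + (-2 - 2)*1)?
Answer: -8632/5 ≈ -1726.4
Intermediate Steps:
-1079*(-4 - 4)/(-1 + (-2 - 2)*1) = -(-8632)/(-1 - 4*1) = -(-8632)/(-1 - 4) = -(-8632)/(-5) = -(-8632)*(-1)/5 = -1079*8/5 = -8632/5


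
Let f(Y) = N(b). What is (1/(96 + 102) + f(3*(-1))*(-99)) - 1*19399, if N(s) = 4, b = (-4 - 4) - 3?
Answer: -3919409/198 ≈ -19795.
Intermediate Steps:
b = -11 (b = -8 - 3 = -11)
f(Y) = 4
(1/(96 + 102) + f(3*(-1))*(-99)) - 1*19399 = (1/(96 + 102) + 4*(-99)) - 1*19399 = (1/198 - 396) - 19399 = -78407/198 - 19399 = -3919409/198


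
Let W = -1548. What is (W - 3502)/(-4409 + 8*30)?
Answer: 5050/4169 ≈ 1.2113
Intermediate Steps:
(W - 3502)/(-4409 + 8*30) = (-1548 - 3502)/(-4409 + 8*30) = -5050/(-4409 + 240) = -5050/(-4169) = -5050*(-1/4169) = 5050/4169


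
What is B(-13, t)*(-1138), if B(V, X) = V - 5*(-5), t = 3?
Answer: -13656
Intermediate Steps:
B(V, X) = 25 + V (B(V, X) = V + 25 = 25 + V)
B(-13, t)*(-1138) = (25 - 13)*(-1138) = 12*(-1138) = -13656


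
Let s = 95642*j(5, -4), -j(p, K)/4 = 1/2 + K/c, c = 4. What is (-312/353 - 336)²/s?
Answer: 3535491600/5958926989 ≈ 0.59331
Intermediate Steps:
j(p, K) = -2 - K (j(p, K) = -4*(1/2 + K/4) = -4*(1*(½) + K*(¼)) = -4*(½ + K/4) = -2 - K)
s = 191284 (s = 95642*(-2 - 1*(-4)) = 95642*(-2 + 4) = 95642*2 = 191284)
(-312/353 - 336)²/s = (-312/353 - 336)²/191284 = (-312*1/353 - 336)²*(1/191284) = (-312/353 - 336)²*(1/191284) = (-118920/353)²*(1/191284) = (14141966400/124609)*(1/191284) = 3535491600/5958926989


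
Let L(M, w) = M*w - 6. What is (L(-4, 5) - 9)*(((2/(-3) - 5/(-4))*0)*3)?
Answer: 0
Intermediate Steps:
L(M, w) = -6 + M*w
(L(-4, 5) - 9)*(((2/(-3) - 5/(-4))*0)*3) = ((-6 - 4*5) - 9)*(((2/(-3) - 5/(-4))*0)*3) = ((-6 - 20) - 9)*(((2*(-⅓) - 5*(-¼))*0)*3) = (-26 - 9)*(((-⅔ + 5/4)*0)*3) = -35*(7/12)*0*3 = -0*3 = -35*0 = 0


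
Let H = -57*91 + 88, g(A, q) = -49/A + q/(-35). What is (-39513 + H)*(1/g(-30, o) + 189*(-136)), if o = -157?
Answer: 294701786232/257 ≈ 1.1467e+9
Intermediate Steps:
g(A, q) = -49/A - q/35 (g(A, q) = -49/A + q*(-1/35) = -49/A - q/35)
H = -5099 (H = -5187 + 88 = -5099)
(-39513 + H)*(1/g(-30, o) + 189*(-136)) = (-39513 - 5099)*(1/(-49/(-30) - 1/35*(-157)) + 189*(-136)) = -44612*(1/(-49*(-1/30) + 157/35) - 25704) = -44612*(1/(49/30 + 157/35) - 25704) = -44612*(1/(257/42) - 25704) = -44612*(42/257 - 25704) = -44612*(-6605886/257) = 294701786232/257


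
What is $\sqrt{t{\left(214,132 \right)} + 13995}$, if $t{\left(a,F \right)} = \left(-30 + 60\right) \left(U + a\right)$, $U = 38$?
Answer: $3 \sqrt{2395} \approx 146.82$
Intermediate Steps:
$t{\left(a,F \right)} = 1140 + 30 a$ ($t{\left(a,F \right)} = \left(-30 + 60\right) \left(38 + a\right) = 30 \left(38 + a\right) = 1140 + 30 a$)
$\sqrt{t{\left(214,132 \right)} + 13995} = \sqrt{\left(1140 + 30 \cdot 214\right) + 13995} = \sqrt{\left(1140 + 6420\right) + 13995} = \sqrt{7560 + 13995} = \sqrt{21555} = 3 \sqrt{2395}$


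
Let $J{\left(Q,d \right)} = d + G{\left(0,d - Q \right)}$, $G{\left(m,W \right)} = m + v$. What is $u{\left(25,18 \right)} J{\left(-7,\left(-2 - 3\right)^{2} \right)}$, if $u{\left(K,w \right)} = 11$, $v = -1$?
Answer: $264$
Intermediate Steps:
$G{\left(m,W \right)} = -1 + m$ ($G{\left(m,W \right)} = m - 1 = -1 + m$)
$J{\left(Q,d \right)} = -1 + d$ ($J{\left(Q,d \right)} = d + \left(-1 + 0\right) = d - 1 = -1 + d$)
$u{\left(25,18 \right)} J{\left(-7,\left(-2 - 3\right)^{2} \right)} = 11 \left(-1 + \left(-2 - 3\right)^{2}\right) = 11 \left(-1 + \left(-5\right)^{2}\right) = 11 \left(-1 + 25\right) = 11 \cdot 24 = 264$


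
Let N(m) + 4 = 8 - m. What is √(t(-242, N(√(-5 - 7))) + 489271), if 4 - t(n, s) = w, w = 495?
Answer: 2*√122195 ≈ 699.13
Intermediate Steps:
N(m) = 4 - m (N(m) = -4 + (8 - m) = 4 - m)
t(n, s) = -491 (t(n, s) = 4 - 1*495 = 4 - 495 = -491)
√(t(-242, N(√(-5 - 7))) + 489271) = √(-491 + 489271) = √488780 = 2*√122195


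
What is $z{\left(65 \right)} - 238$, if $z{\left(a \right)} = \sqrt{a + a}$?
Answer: $-238 + \sqrt{130} \approx -226.6$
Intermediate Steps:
$z{\left(a \right)} = \sqrt{2} \sqrt{a}$ ($z{\left(a \right)} = \sqrt{2 a} = \sqrt{2} \sqrt{a}$)
$z{\left(65 \right)} - 238 = \sqrt{2} \sqrt{65} - 238 = \sqrt{130} - 238 = -238 + \sqrt{130}$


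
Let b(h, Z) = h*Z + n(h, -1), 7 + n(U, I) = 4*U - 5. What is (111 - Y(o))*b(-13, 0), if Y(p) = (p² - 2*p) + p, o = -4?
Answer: -5824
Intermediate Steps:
Y(p) = p² - p
n(U, I) = -12 + 4*U (n(U, I) = -7 + (4*U - 5) = -7 + (-5 + 4*U) = -12 + 4*U)
b(h, Z) = -12 + 4*h + Z*h (b(h, Z) = h*Z + (-12 + 4*h) = Z*h + (-12 + 4*h) = -12 + 4*h + Z*h)
(111 - Y(o))*b(-13, 0) = (111 - (-4)*(-1 - 4))*(-12 + 4*(-13) + 0*(-13)) = (111 - (-4)*(-5))*(-12 - 52 + 0) = (111 - 1*20)*(-64) = (111 - 20)*(-64) = 91*(-64) = -5824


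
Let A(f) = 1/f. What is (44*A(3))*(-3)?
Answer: -44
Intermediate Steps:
A(f) = 1/f
(44*A(3))*(-3) = (44/3)*(-3) = -44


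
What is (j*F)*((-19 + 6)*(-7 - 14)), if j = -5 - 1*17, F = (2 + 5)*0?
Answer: 0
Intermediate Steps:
F = 0 (F = 7*0 = 0)
j = -22 (j = -5 - 17 = -22)
(j*F)*((-19 + 6)*(-7 - 14)) = (-22*0)*((-19 + 6)*(-7 - 14)) = 0*(-13*(-21)) = 0*273 = 0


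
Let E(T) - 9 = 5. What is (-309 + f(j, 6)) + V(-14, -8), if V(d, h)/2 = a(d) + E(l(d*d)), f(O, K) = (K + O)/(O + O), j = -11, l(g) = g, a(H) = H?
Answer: -6793/22 ≈ -308.77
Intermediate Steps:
E(T) = 14 (E(T) = 9 + 5 = 14)
f(O, K) = (K + O)/(2*O) (f(O, K) = (K + O)/((2*O)) = (K + O)*(1/(2*O)) = (K + O)/(2*O))
V(d, h) = 28 + 2*d (V(d, h) = 2*(d + 14) = 2*(14 + d) = 28 + 2*d)
(-309 + f(j, 6)) + V(-14, -8) = (-309 + (1/2)*(6 - 11)/(-11)) + (28 + 2*(-14)) = (-309 + (1/2)*(-1/11)*(-5)) + (28 - 28) = (-309 + 5/22) + 0 = -6793/22 + 0 = -6793/22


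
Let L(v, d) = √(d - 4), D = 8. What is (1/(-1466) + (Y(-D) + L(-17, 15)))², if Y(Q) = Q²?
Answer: 8826396045/2149156 + 93823*√11/733 ≈ 4531.4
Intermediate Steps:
L(v, d) = √(-4 + d)
(1/(-1466) + (Y(-D) + L(-17, 15)))² = (1/(-1466) + ((-1*8)² + √(-4 + 15)))² = (-1/1466 + ((-8)² + √11))² = (-1/1466 + (64 + √11))² = (93823/1466 + √11)²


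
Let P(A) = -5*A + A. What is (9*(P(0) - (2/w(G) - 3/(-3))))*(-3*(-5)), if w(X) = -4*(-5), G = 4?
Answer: -297/2 ≈ -148.50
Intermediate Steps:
w(X) = 20
P(A) = -4*A
(9*(P(0) - (2/w(G) - 3/(-3))))*(-3*(-5)) = (9*(-4*0 - (2/20 - 3/(-3))))*(-3*(-5)) = (9*(0 - (2*(1/20) - 3*(-⅓))))*15 = (9*(0 - (⅒ + 1)))*15 = (9*(0 - 1*11/10))*15 = (9*(0 - 11/10))*15 = (9*(-11/10))*15 = -99/10*15 = -297/2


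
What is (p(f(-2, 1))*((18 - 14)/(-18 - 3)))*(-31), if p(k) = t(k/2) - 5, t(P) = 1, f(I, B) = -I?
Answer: -496/21 ≈ -23.619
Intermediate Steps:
p(k) = -4 (p(k) = 1 - 5 = -4)
(p(f(-2, 1))*((18 - 14)/(-18 - 3)))*(-31) = -4*(18 - 14)/(-18 - 3)*(-31) = -16/(-21)*(-31) = -16*(-1)/21*(-31) = -4*(-4/21)*(-31) = (16/21)*(-31) = -496/21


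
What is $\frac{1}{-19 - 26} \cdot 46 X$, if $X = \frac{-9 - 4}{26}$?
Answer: $\frac{23}{45} \approx 0.51111$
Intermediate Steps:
$X = - \frac{1}{2}$ ($X = \left(-9 - 4\right) \frac{1}{26} = \left(-13\right) \frac{1}{26} = - \frac{1}{2} \approx -0.5$)
$\frac{1}{-19 - 26} \cdot 46 X = \frac{1}{-19 - 26} \cdot 46 \left(- \frac{1}{2}\right) = \frac{1}{-45} \cdot 46 \left(- \frac{1}{2}\right) = \left(- \frac{1}{45}\right) 46 \left(- \frac{1}{2}\right) = \left(- \frac{46}{45}\right) \left(- \frac{1}{2}\right) = \frac{23}{45}$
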